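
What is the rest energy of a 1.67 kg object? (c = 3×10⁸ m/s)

c² = (3×10⁸)² = 9.000×10¹⁶ m²/s²
E₀ = mc² = 1.67 × 9.000×10¹⁶ = 1.503×10¹⁷ J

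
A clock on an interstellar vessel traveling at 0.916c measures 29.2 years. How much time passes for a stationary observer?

Proper time Δt₀ = 29.2 years
γ = 1/√(1 - 0.916²) = 2.4927
Δt = γΔt₀ = 2.4927 × 29.2 = 72.79 years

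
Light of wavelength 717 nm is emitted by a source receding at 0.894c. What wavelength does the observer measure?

β = 0.894
Wavelength Doppler factor = √(1.894/0.106) = √(17.87) = 4.227
λ_obs = 717 × 4.227 = 3031 nm (redshift)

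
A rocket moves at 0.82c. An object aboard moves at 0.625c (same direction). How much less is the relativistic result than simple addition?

Classical: u' + v = 0.625 + 0.82 = 1.445c
Relativistic: u = (0.625 + 0.82)/(1 + 0.5125) = 1.445/1.5125 = 0.9554c
Difference: 1.445 - 0.9554 = 0.4896c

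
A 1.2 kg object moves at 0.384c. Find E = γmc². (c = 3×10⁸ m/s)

γ = 1/√(1 - 0.384²) = 1.083
mc² = 1.2 × (3×10⁸)² = 1.080×10¹⁷ J
E = γmc² = 1.083 × 1.080×10¹⁷ = 1.170×10¹⁷ J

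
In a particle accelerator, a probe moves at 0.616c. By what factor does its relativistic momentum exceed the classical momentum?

p_rel = γmv, p_class = mv
Ratio = γ = 1/√(1 - 0.616²)
= 1/√(0.620544) = 1.269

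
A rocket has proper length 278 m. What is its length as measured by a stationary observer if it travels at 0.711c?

Proper length L₀ = 278 m
γ = 1/√(1 - 0.711²) = 1.422
L = L₀/γ = 278/1.422 = 195.5 m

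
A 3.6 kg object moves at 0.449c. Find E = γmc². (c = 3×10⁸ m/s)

γ = 1/√(1 - 0.449²) = 1.119
mc² = 3.6 × (3×10⁸)² = 3.240×10¹⁷ J
E = γmc² = 1.119 × 3.240×10¹⁷ = 3.626×10¹⁷ J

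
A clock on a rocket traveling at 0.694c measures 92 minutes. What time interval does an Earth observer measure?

Proper time Δt₀ = 92 minutes
γ = 1/√(1 - 0.694²) = 1.389
Δt = γΔt₀ = 1.389 × 92 = 127.8 minutes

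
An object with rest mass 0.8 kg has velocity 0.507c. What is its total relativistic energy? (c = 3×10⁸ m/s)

γ = 1/√(1 - 0.507²) = 1.1602
mc² = 0.8 × (3×10⁸)² = 7.200×10¹⁶ J
E = γmc² = 1.1602 × 7.200×10¹⁶ = 8.353×10¹⁶ J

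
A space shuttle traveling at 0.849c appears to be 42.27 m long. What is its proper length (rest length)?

Contracted length L = 42.27 m
γ = 1/√(1 - 0.849²) = 1.8925
L₀ = γL = 1.8925 × 42.27 = 80.00 m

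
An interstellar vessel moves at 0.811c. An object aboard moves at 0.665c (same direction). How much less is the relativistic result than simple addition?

Classical: u' + v = 0.665 + 0.811 = 1.476c
Relativistic: u = (0.665 + 0.811)/(1 + 0.539315) = 1.476/1.539315 = 0.9589c
Difference: 1.476 - 0.9589 = 0.5171c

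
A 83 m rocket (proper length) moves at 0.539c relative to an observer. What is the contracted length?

Proper length L₀ = 83 m
γ = 1/√(1 - 0.539²) = 1.1872
L = L₀/γ = 83/1.1872 = 69.91 m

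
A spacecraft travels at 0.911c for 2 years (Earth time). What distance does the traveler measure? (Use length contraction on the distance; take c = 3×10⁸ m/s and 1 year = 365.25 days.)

Earth distance: d = v × t = 0.911c × 2 yr = 1.7249×10¹⁶ m
γ = 2.4248
d' = d/γ = 1.7249×10¹⁶/2.4248 = 7.114×10¹⁵ m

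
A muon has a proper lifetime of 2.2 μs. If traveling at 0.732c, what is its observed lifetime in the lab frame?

Proper lifetime τ₀ = 2.2 μs
γ = 1/√(1 - 0.732²) = 1.4678
τ = γτ₀ = 1.4678 × 2.2 μs = 3.229 μs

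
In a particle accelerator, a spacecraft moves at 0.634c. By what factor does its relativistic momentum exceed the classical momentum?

p_rel = γmv, p_class = mv
Ratio = γ = 1/√(1 - 0.634²)
= 1/√(0.598044) = 1.293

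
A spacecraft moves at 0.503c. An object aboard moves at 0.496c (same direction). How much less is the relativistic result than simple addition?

Classical: u' + v = 0.496 + 0.503 = 0.999c
Relativistic: u = (0.496 + 0.503)/(1 + 0.249488) = 0.999/1.249488 = 0.7995c
Difference: 0.999 - 0.7995 = 0.1995c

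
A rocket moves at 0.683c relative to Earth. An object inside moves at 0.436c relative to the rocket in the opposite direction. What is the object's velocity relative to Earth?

Object's velocity in rocket frame is u' = -0.436c
u = (u' + v)/(1 + u'v/c²) = (v - 0.436)/(1 - 0.436·v/c²)
Numerator: 0.683 - 0.436 = 0.247
Denominator: 1 - 0.297788 = 0.702212
u = 0.247/0.702212 = 0.3517c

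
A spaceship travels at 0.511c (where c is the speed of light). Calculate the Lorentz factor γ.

v/c = 0.511, so (v/c)² = 0.261121
1 - (v/c)² = 0.738879
γ = 1/√(0.738879) = 1.163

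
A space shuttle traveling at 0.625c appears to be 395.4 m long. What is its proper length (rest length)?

Contracted length L = 395.4 m
γ = 1/√(1 - 0.625²) = 1.281
L₀ = γL = 1.281 × 395.4 = 506.5 m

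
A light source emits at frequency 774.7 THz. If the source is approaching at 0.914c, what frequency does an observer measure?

β = v/c = 0.914
(1+β)/(1-β) = 1.914/0.086 = 22.26
Doppler factor = √(22.26) = 4.718
f_obs = 774.7 × 4.718 = 3655 THz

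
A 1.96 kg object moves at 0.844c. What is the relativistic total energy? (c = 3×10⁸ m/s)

γ = 1/√(1 - 0.844²) = 1.8645
mc² = 1.96 × (3×10⁸)² = 1.764×10¹⁷ J
E = γmc² = 1.8645 × 1.764×10¹⁷ = 3.289×10¹⁷ J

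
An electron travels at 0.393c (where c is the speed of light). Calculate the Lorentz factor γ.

v/c = 0.393, so (v/c)² = 0.154449
1 - (v/c)² = 0.845551
γ = 1/√(0.845551) = 1.088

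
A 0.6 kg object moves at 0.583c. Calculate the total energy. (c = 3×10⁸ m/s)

γ = 1/√(1 - 0.583²) = 1.2308
mc² = 0.6 × (3×10⁸)² = 5.400×10¹⁶ J
E = γmc² = 1.2308 × 5.400×10¹⁶ = 6.646×10¹⁶ J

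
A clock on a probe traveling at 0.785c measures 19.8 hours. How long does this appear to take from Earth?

Proper time Δt₀ = 19.8 hours
γ = 1/√(1 - 0.785²) = 1.614
Δt = γΔt₀ = 1.614 × 19.8 = 31.96 hours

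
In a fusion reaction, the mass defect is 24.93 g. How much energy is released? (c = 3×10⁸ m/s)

Convert mass defect: Δm = 24.93 g = 0.02493 kg
E = Δm·c² = 0.02493 × (3×10⁸)²
= 0.02493 × 9×10¹⁶ = 2.244×10¹⁵ J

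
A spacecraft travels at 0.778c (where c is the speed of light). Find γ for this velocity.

v/c = 0.778, so (v/c)² = 0.605284
1 - (v/c)² = 0.394716
γ = 1/√(0.394716) = 1.592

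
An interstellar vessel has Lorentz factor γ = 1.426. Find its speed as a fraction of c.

From γ = 1/√(1 - v²/c²):
1/γ² = 1/1.426² = 0.4918
v²/c² = 1 - 0.4918 = 0.5082
v/c = √(0.5082) = 0.7129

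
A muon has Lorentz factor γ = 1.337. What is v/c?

From γ = 1/√(1 - v²/c²):
1/γ² = 1/1.337² = 0.5594
v²/c² = 1 - 0.5594 = 0.4406
v/c = √(0.4406) = 0.6638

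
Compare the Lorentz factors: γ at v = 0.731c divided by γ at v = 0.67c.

γ₁ = 1/√(1 - 0.731²) = 1.465
γ₂ = 1/√(1 - 0.67²) = 1.347
γ₁/γ₂ = 1.465/1.347 = 1.088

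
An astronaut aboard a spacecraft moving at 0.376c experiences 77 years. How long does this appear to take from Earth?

Proper time Δt₀ = 77 years
γ = 1/√(1 - 0.376²) = 1.0792
Δt = γΔt₀ = 1.0792 × 77 = 83.10 years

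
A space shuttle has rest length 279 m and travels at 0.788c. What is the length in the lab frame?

Proper length L₀ = 279 m
γ = 1/√(1 - 0.788²) = 1.624
L = L₀/γ = 279/1.624 = 171.8 m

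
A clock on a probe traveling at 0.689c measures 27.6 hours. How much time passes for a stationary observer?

Proper time Δt₀ = 27.6 hours
γ = 1/√(1 - 0.689²) = 1.3798
Δt = γΔt₀ = 1.3798 × 27.6 = 38.08 hours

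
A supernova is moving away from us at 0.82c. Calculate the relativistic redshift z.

β = 0.82
(1+β)/(1-β) = 1.82/0.18 = 10.11
√(10.11) = 3.180
z = 3.180 - 1 = 2.180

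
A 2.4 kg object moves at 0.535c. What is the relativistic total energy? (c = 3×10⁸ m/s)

γ = 1/√(1 - 0.535²) = 1.184
mc² = 2.4 × (3×10⁸)² = 2.160×10¹⁷ J
E = γmc² = 1.184 × 2.160×10¹⁷ = 2.557×10¹⁷ J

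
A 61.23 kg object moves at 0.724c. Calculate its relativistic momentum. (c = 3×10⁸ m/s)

γ = 1/√(1 - 0.724²) = 1.450
v = 0.724 × 3×10⁸ = 2.172×10⁸ m/s
p = γmv = 1.450 × 61.23 × 2.172×10⁸ = 1.928×10¹⁰ kg·m/s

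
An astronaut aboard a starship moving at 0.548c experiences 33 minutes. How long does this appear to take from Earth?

Proper time Δt₀ = 33 minutes
γ = 1/√(1 - 0.548²) = 1.1955
Δt = γΔt₀ = 1.1955 × 33 = 39.45 minutes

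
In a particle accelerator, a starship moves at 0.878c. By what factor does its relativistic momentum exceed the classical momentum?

p_rel = γmv, p_class = mv
Ratio = γ = 1/√(1 - 0.878²)
= 1/√(0.229116) = 2.089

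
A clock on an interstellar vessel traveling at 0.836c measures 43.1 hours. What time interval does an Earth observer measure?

Proper time Δt₀ = 43.1 hours
γ = 1/√(1 - 0.836²) = 1.8224
Δt = γΔt₀ = 1.8224 × 43.1 = 78.55 hours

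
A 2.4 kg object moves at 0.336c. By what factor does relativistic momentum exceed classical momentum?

p_rel = γmv, p_class = mv
Ratio = γ = 1/√(1 - 0.336²) = 1.062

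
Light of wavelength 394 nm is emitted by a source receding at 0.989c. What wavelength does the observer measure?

β = 0.989
Wavelength Doppler factor = √(1.989/0.011) = √(180.82) = 13.447
λ_obs = 394 × 13.447 = 5298 nm (redshift)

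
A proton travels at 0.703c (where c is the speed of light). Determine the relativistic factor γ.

v/c = 0.703, so (v/c)² = 0.494209
1 - (v/c)² = 0.505791
γ = 1/√(0.505791) = 1.406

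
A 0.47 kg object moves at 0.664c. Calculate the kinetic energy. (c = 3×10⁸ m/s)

γ = 1/√(1 - 0.664²) = 1.3374
γ - 1 = 0.3374
KE = (γ-1)mc² = 0.3374 × 0.47 × (3×10⁸)² = 1.427×10¹⁶ J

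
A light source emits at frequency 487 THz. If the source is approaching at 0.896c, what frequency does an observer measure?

β = v/c = 0.896
(1+β)/(1-β) = 1.896/0.104 = 18.23
Doppler factor = √(18.23) = 4.270
f_obs = 487 × 4.270 = 2079 THz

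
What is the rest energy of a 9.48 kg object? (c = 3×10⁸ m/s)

c² = (3×10⁸)² = 9.000×10¹⁶ m²/s²
E₀ = mc² = 9.48 × 9.000×10¹⁶ = 8.532×10¹⁷ J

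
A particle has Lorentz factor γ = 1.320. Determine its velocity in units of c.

From γ = 1/√(1 - v²/c²):
1/γ² = 1/1.320² = 0.57392
v²/c² = 1 - 0.57392 = 0.42608
v/c = √(0.42608) = 0.6527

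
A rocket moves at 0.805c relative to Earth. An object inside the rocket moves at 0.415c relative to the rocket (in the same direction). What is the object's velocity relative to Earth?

u = (u' + v)/(1 + u'v/c²)
Numerator: 0.415 + 0.805 = 1.22
Denominator: 1 + 0.334075 = 1.334075
u = 1.22/1.334075 = 0.9145c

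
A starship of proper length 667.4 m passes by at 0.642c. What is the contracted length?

Proper length L₀ = 667.4 m
γ = 1/√(1 - 0.642²) = 1.3043
L = L₀/γ = 667.4/1.3043 = 511.7 m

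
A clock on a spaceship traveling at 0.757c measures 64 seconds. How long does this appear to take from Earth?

Proper time Δt₀ = 64 seconds
γ = 1/√(1 - 0.757²) = 1.5304
Δt = γΔt₀ = 1.5304 × 64 = 97.95 seconds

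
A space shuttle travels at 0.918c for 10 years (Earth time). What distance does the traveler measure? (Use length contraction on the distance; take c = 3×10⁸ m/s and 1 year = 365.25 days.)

Earth distance: d = v × t = 0.918c × 10 yr = 8.6910×10¹⁶ m
γ = 2.5216
d' = d/γ = 8.6910×10¹⁶/2.5216 = 3.447×10¹⁶ m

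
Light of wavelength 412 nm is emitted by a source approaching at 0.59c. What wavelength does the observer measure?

β = 0.59
Wavelength Doppler factor = √(0.41/1.59) = √(0.2579) = 0.5078
λ_obs = 412 × 0.5078 = 209.2 nm (blueshift)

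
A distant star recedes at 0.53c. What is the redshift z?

β = 0.53
(1+β)/(1-β) = 1.53/0.47 = 3.25532
√(3.25532) = 1.8043
z = 1.8043 - 1 = 0.8043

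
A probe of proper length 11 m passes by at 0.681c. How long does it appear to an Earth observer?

Proper length L₀ = 11 m
γ = 1/√(1 - 0.681²) = 1.3656
L = L₀/γ = 11/1.3656 = 8.055 m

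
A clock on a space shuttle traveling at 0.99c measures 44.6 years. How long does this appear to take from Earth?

Proper time Δt₀ = 44.6 years
γ = 1/√(1 - 0.99²) = 7.089
Δt = γΔt₀ = 7.089 × 44.6 = 316.2 years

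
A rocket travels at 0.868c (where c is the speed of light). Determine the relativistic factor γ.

v/c = 0.868, so (v/c)² = 0.753424
1 - (v/c)² = 0.246576
γ = 1/√(0.246576) = 2.014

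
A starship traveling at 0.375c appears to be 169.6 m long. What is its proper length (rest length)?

Contracted length L = 169.6 m
γ = 1/√(1 - 0.375²) = 1.079
L₀ = γL = 1.079 × 169.6 = 183.0 m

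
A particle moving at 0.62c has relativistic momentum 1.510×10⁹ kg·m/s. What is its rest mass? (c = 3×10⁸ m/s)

γ = 1/√(1 - 0.62²) = 1.2745
v = 0.62 × 3×10⁸ = 1.860×10⁸ m/s
m = p/(γv) = 1.510×10⁹/(1.2745 × 1.860×10⁸) = 6.370 kg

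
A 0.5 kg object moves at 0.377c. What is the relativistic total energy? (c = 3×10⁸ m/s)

γ = 1/√(1 - 0.377²) = 1.07966
mc² = 0.5 × (3×10⁸)² = 4.500×10¹⁶ J
E = γmc² = 1.07966 × 4.500×10¹⁶ = 4.858×10¹⁶ J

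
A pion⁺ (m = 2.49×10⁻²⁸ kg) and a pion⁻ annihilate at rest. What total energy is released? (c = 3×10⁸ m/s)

Both particles have the same rest mass, so total mass = 2m
E = 2m·c² = 2 × 2.49×10⁻²⁸ × (3×10⁸)²
= 2 × 2.49×10⁻²⁸ × 9×10¹⁶
= 4.482×10⁻¹¹ J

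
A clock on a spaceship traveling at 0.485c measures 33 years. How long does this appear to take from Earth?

Proper time Δt₀ = 33 years
γ = 1/√(1 - 0.485²) = 1.1435
Δt = γΔt₀ = 1.1435 × 33 = 37.74 years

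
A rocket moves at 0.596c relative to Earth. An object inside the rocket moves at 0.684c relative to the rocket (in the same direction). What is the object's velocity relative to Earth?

u = (u' + v)/(1 + u'v/c²)
Numerator: 0.684 + 0.596 = 1.28
Denominator: 1 + 0.407664 = 1.407664
u = 1.28/1.407664 = 0.9093c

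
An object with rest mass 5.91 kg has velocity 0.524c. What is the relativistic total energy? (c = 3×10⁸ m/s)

γ = 1/√(1 - 0.524²) = 1.174
mc² = 5.91 × (3×10⁸)² = 5.319×10¹⁷ J
E = γmc² = 1.174 × 5.319×10¹⁷ = 6.245×10¹⁷ J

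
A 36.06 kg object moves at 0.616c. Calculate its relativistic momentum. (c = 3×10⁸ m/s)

γ = 1/√(1 - 0.616²) = 1.2694
v = 0.616 × 3×10⁸ = 1.848×10⁸ m/s
p = γmv = 1.2694 × 36.06 × 1.848×10⁸ = 8.459×10⁹ kg·m/s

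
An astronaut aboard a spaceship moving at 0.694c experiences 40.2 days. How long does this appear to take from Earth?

Proper time Δt₀ = 40.2 days
γ = 1/√(1 - 0.694²) = 1.389
Δt = γΔt₀ = 1.389 × 40.2 = 55.84 days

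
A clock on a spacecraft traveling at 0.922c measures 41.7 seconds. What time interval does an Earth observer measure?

Proper time Δt₀ = 41.7 seconds
γ = 1/√(1 - 0.922²) = 2.583
Δt = γΔt₀ = 2.583 × 41.7 = 107.7 seconds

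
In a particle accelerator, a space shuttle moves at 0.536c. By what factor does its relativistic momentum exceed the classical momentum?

p_rel = γmv, p_class = mv
Ratio = γ = 1/√(1 - 0.536²)
= 1/√(0.712704) = 1.185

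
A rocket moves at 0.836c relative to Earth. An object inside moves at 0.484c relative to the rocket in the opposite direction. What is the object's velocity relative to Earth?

Object's velocity in rocket frame is u' = -0.484c
u = (u' + v)/(1 + u'v/c²) = (v - 0.484)/(1 - 0.484·v/c²)
Numerator: 0.836 - 0.484 = 0.352
Denominator: 1 - 0.404624 = 0.595376
u = 0.352/0.595376 = 0.5912c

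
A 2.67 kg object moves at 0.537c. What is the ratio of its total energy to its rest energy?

E = γmc², E₀ = mc²
E/E₀ = γ = 1/√(1 - 0.537²) = 1.185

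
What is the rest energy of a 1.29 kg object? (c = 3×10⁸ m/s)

c² = (3×10⁸)² = 9.000×10¹⁶ m²/s²
E₀ = mc² = 1.29 × 9.000×10¹⁶ = 1.161×10¹⁷ J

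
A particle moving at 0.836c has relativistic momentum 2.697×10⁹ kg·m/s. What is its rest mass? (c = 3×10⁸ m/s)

γ = 1/√(1 - 0.836²) = 1.8224
v = 0.836 × 3×10⁸ = 2.508×10⁸ m/s
m = p/(γv) = 2.697×10⁹/(1.8224 × 2.508×10⁸) = 5.901 kg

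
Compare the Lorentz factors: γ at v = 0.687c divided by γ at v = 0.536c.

γ₁ = 1/√(1 - 0.687²) = 1.3762
γ₂ = 1/√(1 - 0.536²) = 1.1845
γ₁/γ₂ = 1.3762/1.1845 = 1.162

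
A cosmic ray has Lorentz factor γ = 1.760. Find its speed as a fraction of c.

From γ = 1/√(1 - v²/c²):
1/γ² = 1/1.760² = 0.3228
v²/c² = 1 - 0.3228 = 0.6772
v/c = √(0.6772) = 0.8229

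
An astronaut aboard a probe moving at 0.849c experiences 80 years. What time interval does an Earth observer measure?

Proper time Δt₀ = 80 years
γ = 1/√(1 - 0.849²) = 1.893
Δt = γΔt₀ = 1.893 × 80 = 151.4 years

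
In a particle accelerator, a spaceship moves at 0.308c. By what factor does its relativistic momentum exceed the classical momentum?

p_rel = γmv, p_class = mv
Ratio = γ = 1/√(1 - 0.308²)
= 1/√(0.905136) = 1.051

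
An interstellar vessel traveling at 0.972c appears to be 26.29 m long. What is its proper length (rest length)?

Contracted length L = 26.29 m
γ = 1/√(1 - 0.972²) = 4.256
L₀ = γL = 4.256 × 26.29 = 111.9 m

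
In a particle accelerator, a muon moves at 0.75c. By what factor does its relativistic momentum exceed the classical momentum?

p_rel = γmv, p_class = mv
Ratio = γ = 1/√(1 - 0.75²)
= 1/√(0.4375) = 1.512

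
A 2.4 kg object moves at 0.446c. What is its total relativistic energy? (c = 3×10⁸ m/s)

γ = 1/√(1 - 0.446²) = 1.117
mc² = 2.4 × (3×10⁸)² = 2.160×10¹⁷ J
E = γmc² = 1.117 × 2.160×10¹⁷ = 2.413×10¹⁷ J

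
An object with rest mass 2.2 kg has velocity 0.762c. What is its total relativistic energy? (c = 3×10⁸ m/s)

γ = 1/√(1 - 0.762²) = 1.5442
mc² = 2.2 × (3×10⁸)² = 1.980×10¹⁷ J
E = γmc² = 1.5442 × 1.980×10¹⁷ = 3.058×10¹⁷ J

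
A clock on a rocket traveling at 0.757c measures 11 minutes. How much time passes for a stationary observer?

Proper time Δt₀ = 11 minutes
γ = 1/√(1 - 0.757²) = 1.530
Δt = γΔt₀ = 1.530 × 11 = 16.83 minutes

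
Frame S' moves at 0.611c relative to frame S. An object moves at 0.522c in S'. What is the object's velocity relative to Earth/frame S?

u = (u' + v)/(1 + u'v/c²)
Numerator: 0.522 + 0.611 = 1.133
Denominator: 1 + 0.318942 = 1.318942
u = 1.133/1.318942 = 0.8590c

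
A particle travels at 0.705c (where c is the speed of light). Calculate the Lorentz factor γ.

v/c = 0.705, so (v/c)² = 0.497025
1 - (v/c)² = 0.502975
γ = 1/√(0.502975) = 1.410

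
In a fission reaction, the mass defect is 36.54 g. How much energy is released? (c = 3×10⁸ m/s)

Convert mass defect: Δm = 36.54 g = 0.03654 kg
E = Δm·c² = 0.03654 × (3×10⁸)²
= 0.03654 × 9×10¹⁶ = 3.289×10¹⁵ J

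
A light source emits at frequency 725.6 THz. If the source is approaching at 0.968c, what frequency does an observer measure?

β = v/c = 0.968
(1+β)/(1-β) = 1.968/0.032 = 61.50
Doppler factor = √(61.50) = 7.842
f_obs = 725.6 × 7.842 = 5690 THz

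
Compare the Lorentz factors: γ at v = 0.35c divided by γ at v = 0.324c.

γ₁ = 1/√(1 - 0.35²) = 1.068
γ₂ = 1/√(1 - 0.324²) = 1.057
γ₁/γ₂ = 1.068/1.057 = 1.010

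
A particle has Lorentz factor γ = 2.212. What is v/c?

From γ = 1/√(1 - v²/c²):
1/γ² = 1/2.212² = 0.2044
v²/c² = 1 - 0.2044 = 0.7956
v/c = √(0.7956) = 0.8920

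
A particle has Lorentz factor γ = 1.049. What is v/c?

From γ = 1/√(1 - v²/c²):
1/γ² = 1/1.049² = 0.90876
v²/c² = 1 - 0.90876 = 0.09124
v/c = √(0.09124) = 0.3021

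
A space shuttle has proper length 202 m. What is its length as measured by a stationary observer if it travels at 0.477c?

Proper length L₀ = 202 m
γ = 1/√(1 - 0.477²) = 1.138
L = L₀/γ = 202/1.138 = 177.5 m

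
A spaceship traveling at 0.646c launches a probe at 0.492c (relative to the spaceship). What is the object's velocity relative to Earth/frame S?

u = (u' + v)/(1 + u'v/c²)
Numerator: 0.492 + 0.646 = 1.138
Denominator: 1 + 0.317832 = 1.317832
u = 1.138/1.317832 = 0.8635c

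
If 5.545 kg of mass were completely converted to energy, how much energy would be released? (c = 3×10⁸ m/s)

Using E = mc²:
c² = (3×10⁸)² = 9×10¹⁶ m²/s²
E = 5.545 × 9×10¹⁶ = 4.991×10¹⁷ J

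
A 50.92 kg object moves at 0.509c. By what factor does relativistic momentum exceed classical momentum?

p_rel = γmv, p_class = mv
Ratio = γ = 1/√(1 - 0.509²) = 1.162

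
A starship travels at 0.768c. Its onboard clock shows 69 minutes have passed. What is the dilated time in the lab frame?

Proper time Δt₀ = 69 minutes
γ = 1/√(1 - 0.768²) = 1.561
Δt = γΔt₀ = 1.561 × 69 = 107.7 minutes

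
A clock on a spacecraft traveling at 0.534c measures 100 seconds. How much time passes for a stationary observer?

Proper time Δt₀ = 100 seconds
γ = 1/√(1 - 0.534²) = 1.183
Δt = γΔt₀ = 1.183 × 100 = 118.3 seconds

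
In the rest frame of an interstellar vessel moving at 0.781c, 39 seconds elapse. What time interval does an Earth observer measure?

Proper time Δt₀ = 39 seconds
γ = 1/√(1 - 0.781²) = 1.6012
Δt = γΔt₀ = 1.6012 × 39 = 62.45 seconds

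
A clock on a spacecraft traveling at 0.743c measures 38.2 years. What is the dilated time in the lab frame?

Proper time Δt₀ = 38.2 years
γ = 1/√(1 - 0.743²) = 1.49412
Δt = γΔt₀ = 1.49412 × 38.2 = 57.08 years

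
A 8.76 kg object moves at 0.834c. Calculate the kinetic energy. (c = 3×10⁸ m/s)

γ = 1/√(1 - 0.834²) = 1.8124
γ - 1 = 0.8124
KE = (γ-1)mc² = 0.8124 × 8.76 × (3×10⁸)² = 6.405×10¹⁷ J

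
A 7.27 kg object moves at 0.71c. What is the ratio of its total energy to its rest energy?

E = γmc², E₀ = mc²
E/E₀ = γ = 1/√(1 - 0.71²) = 1.420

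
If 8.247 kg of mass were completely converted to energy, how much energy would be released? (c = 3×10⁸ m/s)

Using E = mc²:
c² = (3×10⁸)² = 9×10¹⁶ m²/s²
E = 8.247 × 9×10¹⁶ = 7.422×10¹⁷ J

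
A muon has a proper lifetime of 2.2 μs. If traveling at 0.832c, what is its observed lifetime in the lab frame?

Proper lifetime τ₀ = 2.2 μs
γ = 1/√(1 - 0.832²) = 1.8025
τ = γτ₀ = 1.8025 × 2.2 μs = 3.966 μs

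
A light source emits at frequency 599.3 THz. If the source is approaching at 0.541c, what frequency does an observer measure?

β = v/c = 0.541
(1+β)/(1-β) = 1.541/0.459 = 3.357
Doppler factor = √(3.357) = 1.832
f_obs = 599.3 × 1.832 = 1098 THz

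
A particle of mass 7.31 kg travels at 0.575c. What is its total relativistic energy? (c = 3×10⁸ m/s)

γ = 1/√(1 - 0.575²) = 1.22226
mc² = 7.31 × (3×10⁸)² = 6.579×10¹⁷ J
E = γmc² = 1.22226 × 6.579×10¹⁷ = 8.041×10¹⁷ J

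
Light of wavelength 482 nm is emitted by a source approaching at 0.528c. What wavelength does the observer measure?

β = 0.528
Wavelength Doppler factor = √(0.472/1.528) = √(0.3089) = 0.5558
λ_obs = 482 × 0.5558 = 267.9 nm (blueshift)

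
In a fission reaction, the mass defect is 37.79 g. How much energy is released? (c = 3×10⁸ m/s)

Convert mass defect: Δm = 37.79 g = 0.03779 kg
E = Δm·c² = 0.03779 × (3×10⁸)²
= 0.03779 × 9×10¹⁶ = 3.401×10¹⁵ J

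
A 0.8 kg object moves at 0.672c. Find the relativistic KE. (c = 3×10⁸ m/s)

γ = 1/√(1 - 0.672²) = 1.3503
γ - 1 = 0.3503
KE = (γ-1)mc² = 0.3503 × 0.8 × (3×10⁸)² = 2.522×10¹⁶ J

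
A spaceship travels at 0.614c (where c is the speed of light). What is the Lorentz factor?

v/c = 0.614, so (v/c)² = 0.376996
1 - (v/c)² = 0.623004
γ = 1/√(0.623004) = 1.267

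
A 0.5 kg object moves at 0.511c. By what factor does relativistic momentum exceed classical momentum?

p_rel = γmv, p_class = mv
Ratio = γ = 1/√(1 - 0.511²) = 1.163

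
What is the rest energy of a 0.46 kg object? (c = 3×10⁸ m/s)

c² = (3×10⁸)² = 9.000×10¹⁶ m²/s²
E₀ = mc² = 0.46 × 9.000×10¹⁶ = 4.140×10¹⁶ J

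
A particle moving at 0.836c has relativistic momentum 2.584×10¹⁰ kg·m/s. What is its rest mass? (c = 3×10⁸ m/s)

γ = 1/√(1 - 0.836²) = 1.8224
v = 0.836 × 3×10⁸ = 2.508×10⁸ m/s
m = p/(γv) = 2.584×10¹⁰/(1.8224 × 2.508×10⁸) = 56.54 kg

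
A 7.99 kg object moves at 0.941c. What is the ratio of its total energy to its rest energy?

E = γmc², E₀ = mc²
E/E₀ = γ = 1/√(1 - 0.941²) = 2.955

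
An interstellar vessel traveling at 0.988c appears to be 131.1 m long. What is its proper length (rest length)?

Contracted length L = 131.1 m
γ = 1/√(1 - 0.988²) = 6.4744
L₀ = γL = 6.4744 × 131.1 = 848.8 m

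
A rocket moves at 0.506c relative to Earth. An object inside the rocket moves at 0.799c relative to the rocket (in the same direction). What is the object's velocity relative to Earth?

u = (u' + v)/(1 + u'v/c²)
Numerator: 0.799 + 0.506 = 1.305
Denominator: 1 + 0.404294 = 1.404294
u = 1.305/1.404294 = 0.9293c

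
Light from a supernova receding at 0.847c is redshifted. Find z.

β = 0.847
(1+β)/(1-β) = 1.847/0.153 = 12.07
√(12.07) = 3.474
z = 3.474 - 1 = 2.474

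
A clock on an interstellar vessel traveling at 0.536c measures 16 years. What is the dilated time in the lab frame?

Proper time Δt₀ = 16 years
γ = 1/√(1 - 0.536²) = 1.1845
Δt = γΔt₀ = 1.1845 × 16 = 18.95 years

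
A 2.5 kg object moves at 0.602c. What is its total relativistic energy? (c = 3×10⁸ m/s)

γ = 1/√(1 - 0.602²) = 1.2524
mc² = 2.5 × (3×10⁸)² = 2.250×10¹⁷ J
E = γmc² = 1.2524 × 2.250×10¹⁷ = 2.818×10¹⁷ J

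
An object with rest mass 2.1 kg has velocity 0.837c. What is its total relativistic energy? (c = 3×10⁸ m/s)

γ = 1/√(1 - 0.837²) = 1.8275
mc² = 2.1 × (3×10⁸)² = 1.890×10¹⁷ J
E = γmc² = 1.8275 × 1.890×10¹⁷ = 3.454×10¹⁷ J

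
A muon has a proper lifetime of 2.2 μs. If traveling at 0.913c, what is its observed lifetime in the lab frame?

Proper lifetime τ₀ = 2.2 μs
γ = 1/√(1 - 0.913²) = 2.4512
τ = γτ₀ = 2.4512 × 2.2 μs = 5.393 μs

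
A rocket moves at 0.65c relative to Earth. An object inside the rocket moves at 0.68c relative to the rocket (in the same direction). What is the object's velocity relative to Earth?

u = (u' + v)/(1 + u'v/c²)
Numerator: 0.68 + 0.65 = 1.33
Denominator: 1 + 0.442 = 1.442
u = 1.33/1.442 = 0.9223c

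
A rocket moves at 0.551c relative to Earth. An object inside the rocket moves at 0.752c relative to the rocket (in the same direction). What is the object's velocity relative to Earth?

u = (u' + v)/(1 + u'v/c²)
Numerator: 0.752 + 0.551 = 1.303
Denominator: 1 + 0.414352 = 1.414352
u = 1.303/1.414352 = 0.9213c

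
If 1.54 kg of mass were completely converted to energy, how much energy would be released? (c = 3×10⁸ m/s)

Using E = mc²:
c² = (3×10⁸)² = 9×10¹⁶ m²/s²
E = 1.54 × 9×10¹⁶ = 1.386×10¹⁷ J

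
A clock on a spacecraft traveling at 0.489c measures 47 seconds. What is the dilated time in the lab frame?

Proper time Δt₀ = 47 seconds
γ = 1/√(1 - 0.489²) = 1.1464
Δt = γΔt₀ = 1.1464 × 47 = 53.88 seconds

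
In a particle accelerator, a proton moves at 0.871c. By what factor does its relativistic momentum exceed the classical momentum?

p_rel = γmv, p_class = mv
Ratio = γ = 1/√(1 - 0.871²)
= 1/√(0.241359) = 2.035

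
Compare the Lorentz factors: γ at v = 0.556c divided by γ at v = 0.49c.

γ₁ = 1/√(1 - 0.556²) = 1.203
γ₂ = 1/√(1 - 0.49²) = 1.147
γ₁/γ₂ = 1.203/1.147 = 1.049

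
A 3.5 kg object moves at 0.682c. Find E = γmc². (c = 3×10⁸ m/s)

γ = 1/√(1 - 0.682²) = 1.3673
mc² = 3.5 × (3×10⁸)² = 3.150×10¹⁷ J
E = γmc² = 1.3673 × 3.150×10¹⁷ = 4.307×10¹⁷ J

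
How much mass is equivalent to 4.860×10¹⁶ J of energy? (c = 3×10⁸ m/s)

From E = mc², we get m = E/c²
c² = (3×10⁸)² = 9×10¹⁶ m²/s²
m = 4.860×10¹⁶ / 9×10¹⁶ = 0.5400 kg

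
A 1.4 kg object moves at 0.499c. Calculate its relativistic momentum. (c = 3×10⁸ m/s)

γ = 1/√(1 - 0.499²) = 1.1539
v = 0.499 × 3×10⁸ = 1.497×10⁸ m/s
p = γmv = 1.1539 × 1.4 × 1.497×10⁸ = 2.418×10⁸ kg·m/s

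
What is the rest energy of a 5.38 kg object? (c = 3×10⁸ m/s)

c² = (3×10⁸)² = 9.000×10¹⁶ m²/s²
E₀ = mc² = 5.38 × 9.000×10¹⁶ = 4.842×10¹⁷ J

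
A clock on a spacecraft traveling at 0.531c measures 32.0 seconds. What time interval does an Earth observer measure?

Proper time Δt₀ = 32.0 seconds
γ = 1/√(1 - 0.531²) = 1.180
Δt = γΔt₀ = 1.180 × 32.0 = 37.76 seconds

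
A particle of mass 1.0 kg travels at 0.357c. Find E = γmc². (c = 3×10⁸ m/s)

γ = 1/√(1 - 0.357²) = 1.0705
mc² = 1.0 × (3×10⁸)² = 9.000×10¹⁶ J
E = γmc² = 1.0705 × 9.000×10¹⁶ = 9.635×10¹⁶ J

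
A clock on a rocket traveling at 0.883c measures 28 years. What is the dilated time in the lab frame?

Proper time Δt₀ = 28 years
γ = 1/√(1 - 0.883²) = 2.1305
Δt = γΔt₀ = 2.1305 × 28 = 59.65 years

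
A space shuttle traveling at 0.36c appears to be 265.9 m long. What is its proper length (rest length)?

Contracted length L = 265.9 m
γ = 1/√(1 - 0.36²) = 1.072
L₀ = γL = 1.072 × 265.9 = 285.0 m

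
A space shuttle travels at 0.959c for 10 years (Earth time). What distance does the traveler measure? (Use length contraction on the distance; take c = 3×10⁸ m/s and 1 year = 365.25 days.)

Earth distance: d = v × t = 0.959c × 10 yr = 9.079×10¹⁶ m
γ = 3.529
d' = d/γ = 9.079×10¹⁶/3.529 = 2.573×10¹⁶ m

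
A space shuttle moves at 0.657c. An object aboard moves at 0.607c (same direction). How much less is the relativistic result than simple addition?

Classical: u' + v = 0.607 + 0.657 = 1.264c
Relativistic: u = (0.607 + 0.657)/(1 + 0.398799) = 1.264/1.398799 = 0.9036c
Difference: 1.264 - 0.9036 = 0.3604c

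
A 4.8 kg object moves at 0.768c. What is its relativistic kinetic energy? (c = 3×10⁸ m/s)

γ = 1/√(1 - 0.768²) = 1.5614
γ - 1 = 0.5614
KE = (γ-1)mc² = 0.5614 × 4.8 × (3×10⁸)² = 2.425×10¹⁷ J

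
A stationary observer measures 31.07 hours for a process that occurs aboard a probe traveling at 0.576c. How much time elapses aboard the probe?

Dilated time Δt = 31.07 hours
γ = 1/√(1 - 0.576²) = 1.223
Δt₀ = Δt/γ = 31.07/1.223 = 25.40 hours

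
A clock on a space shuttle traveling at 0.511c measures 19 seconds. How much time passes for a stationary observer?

Proper time Δt₀ = 19 seconds
γ = 1/√(1 - 0.511²) = 1.163
Δt = γΔt₀ = 1.163 × 19 = 22.10 seconds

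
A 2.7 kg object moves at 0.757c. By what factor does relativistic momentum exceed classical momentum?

p_rel = γmv, p_class = mv
Ratio = γ = 1/√(1 - 0.757²) = 1.530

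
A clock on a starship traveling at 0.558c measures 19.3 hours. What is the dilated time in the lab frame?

Proper time Δt₀ = 19.3 hours
γ = 1/√(1 - 0.558²) = 1.205
Δt = γΔt₀ = 1.205 × 19.3 = 23.26 hours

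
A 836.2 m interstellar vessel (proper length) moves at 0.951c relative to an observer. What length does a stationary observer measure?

Proper length L₀ = 836.2 m
γ = 1/√(1 - 0.951²) = 3.2342
L = L₀/γ = 836.2/3.2342 = 258.5 m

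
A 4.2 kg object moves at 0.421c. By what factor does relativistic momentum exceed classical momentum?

p_rel = γmv, p_class = mv
Ratio = γ = 1/√(1 - 0.421²) = 1.102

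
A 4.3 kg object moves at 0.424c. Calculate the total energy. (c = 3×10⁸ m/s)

γ = 1/√(1 - 0.424²) = 1.1042
mc² = 4.3 × (3×10⁸)² = 3.870×10¹⁷ J
E = γmc² = 1.1042 × 3.870×10¹⁷ = 4.273×10¹⁷ J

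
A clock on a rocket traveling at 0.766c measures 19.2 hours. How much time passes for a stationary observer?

Proper time Δt₀ = 19.2 hours
γ = 1/√(1 - 0.766²) = 1.5556
Δt = γΔt₀ = 1.5556 × 19.2 = 29.87 hours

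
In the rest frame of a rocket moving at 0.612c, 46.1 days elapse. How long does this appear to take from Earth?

Proper time Δt₀ = 46.1 days
γ = 1/√(1 - 0.612²) = 1.2644
Δt = γΔt₀ = 1.2644 × 46.1 = 58.29 days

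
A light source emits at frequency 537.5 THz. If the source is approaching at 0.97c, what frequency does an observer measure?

β = v/c = 0.97
(1+β)/(1-β) = 1.97/0.03 = 65.667
Doppler factor = √(65.667) = 8.1035
f_obs = 537.5 × 8.1035 = 4356 THz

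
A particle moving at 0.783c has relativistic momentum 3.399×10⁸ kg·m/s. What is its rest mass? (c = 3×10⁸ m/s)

γ = 1/√(1 - 0.783²) = 1.60766
v = 0.783 × 3×10⁸ = 2.349×10⁸ m/s
m = p/(γv) = 3.399×10⁸/(1.60766 × 2.349×10⁸) = 0.9001 kg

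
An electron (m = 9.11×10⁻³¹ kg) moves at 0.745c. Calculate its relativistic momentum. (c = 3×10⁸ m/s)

γ = 1/√(1 - 0.745²) = 1.499
v = 0.745 × 3×10⁸ = 2.235×10⁸ m/s
p = γmv = 1.499 × 9.11×10⁻³¹ × 2.235×10⁸ = 3.052×10⁻²² kg·m/s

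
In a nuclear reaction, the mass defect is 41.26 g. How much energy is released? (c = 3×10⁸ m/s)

Convert mass defect: Δm = 41.26 g = 0.04126 kg
E = Δm·c² = 0.04126 × (3×10⁸)²
= 0.04126 × 9×10¹⁶ = 3.713×10¹⁵ J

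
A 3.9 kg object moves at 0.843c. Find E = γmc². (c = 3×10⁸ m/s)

γ = 1/√(1 - 0.843²) = 1.859
mc² = 3.9 × (3×10⁸)² = 3.510×10¹⁷ J
E = γmc² = 1.859 × 3.510×10¹⁷ = 6.525×10¹⁷ J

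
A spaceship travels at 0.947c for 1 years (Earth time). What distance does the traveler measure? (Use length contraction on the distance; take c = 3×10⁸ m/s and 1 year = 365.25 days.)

Earth distance: d = v × t = 0.947c × 1 yr = 8.966×10¹⁵ m
γ = 3.113
d' = d/γ = 8.966×10¹⁵/3.113 = 2.880×10¹⁵ m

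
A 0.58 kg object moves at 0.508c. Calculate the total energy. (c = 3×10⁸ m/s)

γ = 1/√(1 - 0.508²) = 1.161
mc² = 0.58 × (3×10⁸)² = 5.220×10¹⁶ J
E = γmc² = 1.161 × 5.220×10¹⁶ = 6.060×10¹⁶ J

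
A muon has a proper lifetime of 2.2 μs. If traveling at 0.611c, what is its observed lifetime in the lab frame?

Proper lifetime τ₀ = 2.2 μs
γ = 1/√(1 - 0.611²) = 1.263
τ = γτ₀ = 1.263 × 2.2 μs = 2.779 μs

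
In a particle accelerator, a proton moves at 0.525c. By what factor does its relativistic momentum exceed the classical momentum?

p_rel = γmv, p_class = mv
Ratio = γ = 1/√(1 - 0.525²)
= 1/√(0.724375) = 1.175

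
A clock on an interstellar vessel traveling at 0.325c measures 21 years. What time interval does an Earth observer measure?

Proper time Δt₀ = 21 years
γ = 1/√(1 - 0.325²) = 1.0574
Δt = γΔt₀ = 1.0574 × 21 = 22.21 years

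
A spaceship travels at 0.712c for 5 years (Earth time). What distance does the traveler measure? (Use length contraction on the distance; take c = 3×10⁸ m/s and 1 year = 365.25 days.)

Earth distance: d = v × t = 0.712c × 5 yr = 3.370×10¹⁶ m
γ = 1.424
d' = d/γ = 3.370×10¹⁶/1.424 = 2.367×10¹⁶ m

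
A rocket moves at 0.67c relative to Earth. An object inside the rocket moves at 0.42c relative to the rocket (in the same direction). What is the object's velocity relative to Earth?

u = (u' + v)/(1 + u'v/c²)
Numerator: 0.42 + 0.67 = 1.09
Denominator: 1 + 0.2814 = 1.2814
u = 1.09/1.2814 = 0.8506c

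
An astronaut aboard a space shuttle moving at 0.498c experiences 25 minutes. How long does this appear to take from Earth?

Proper time Δt₀ = 25 minutes
γ = 1/√(1 - 0.498²) = 1.153
Δt = γΔt₀ = 1.153 × 25 = 28.83 minutes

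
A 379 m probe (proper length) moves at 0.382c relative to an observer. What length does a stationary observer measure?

Proper length L₀ = 379 m
γ = 1/√(1 - 0.382²) = 1.082
L = L₀/γ = 379/1.082 = 350.3 m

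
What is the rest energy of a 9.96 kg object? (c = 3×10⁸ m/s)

c² = (3×10⁸)² = 9.000×10¹⁶ m²/s²
E₀ = mc² = 9.96 × 9.000×10¹⁶ = 8.964×10¹⁷ J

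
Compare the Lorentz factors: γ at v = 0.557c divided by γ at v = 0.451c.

γ₁ = 1/√(1 - 0.557²) = 1.204
γ₂ = 1/√(1 - 0.451²) = 1.120
γ₁/γ₂ = 1.204/1.120 = 1.075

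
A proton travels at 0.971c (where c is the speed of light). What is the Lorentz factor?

v/c = 0.971, so (v/c)² = 0.942841
1 - (v/c)² = 0.057159
γ = 1/√(0.057159) = 4.183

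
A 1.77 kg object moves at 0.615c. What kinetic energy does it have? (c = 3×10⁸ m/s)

γ = 1/√(1 - 0.615²) = 1.2682
γ - 1 = 0.2682
KE = (γ-1)mc² = 0.2682 × 1.77 × (3×10⁸)² = 4.272×10¹⁶ J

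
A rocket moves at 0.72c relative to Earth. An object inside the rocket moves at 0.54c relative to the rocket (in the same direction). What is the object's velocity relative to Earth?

u = (u' + v)/(1 + u'v/c²)
Numerator: 0.54 + 0.72 = 1.26
Denominator: 1 + 0.3888 = 1.3888
u = 1.26/1.3888 = 0.9073c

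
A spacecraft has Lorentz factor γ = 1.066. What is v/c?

From γ = 1/√(1 - v²/c²):
1/γ² = 1/1.066² = 0.8800
v²/c² = 1 - 0.8800 = 0.1200
v/c = √(0.1200) = 0.3464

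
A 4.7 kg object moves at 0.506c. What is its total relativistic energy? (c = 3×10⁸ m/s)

γ = 1/√(1 - 0.506²) = 1.1594
mc² = 4.7 × (3×10⁸)² = 4.230×10¹⁷ J
E = γmc² = 1.1594 × 4.230×10¹⁷ = 4.904×10¹⁷ J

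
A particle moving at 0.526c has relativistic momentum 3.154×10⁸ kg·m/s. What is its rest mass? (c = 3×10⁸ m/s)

γ = 1/√(1 - 0.526²) = 1.176
v = 0.526 × 3×10⁸ = 1.578×10⁸ m/s
m = p/(γv) = 3.154×10⁸/(1.176 × 1.578×10⁸) = 1.700 kg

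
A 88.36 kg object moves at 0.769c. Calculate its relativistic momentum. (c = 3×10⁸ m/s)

γ = 1/√(1 - 0.769²) = 1.5643
v = 0.769 × 3×10⁸ = 2.307×10⁸ m/s
p = γmv = 1.5643 × 88.36 × 2.307×10⁸ = 3.189×10¹⁰ kg·m/s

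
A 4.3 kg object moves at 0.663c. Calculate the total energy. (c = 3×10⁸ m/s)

γ = 1/√(1 - 0.663²) = 1.336
mc² = 4.3 × (3×10⁸)² = 3.870×10¹⁷ J
E = γmc² = 1.336 × 3.870×10¹⁷ = 5.170×10¹⁷ J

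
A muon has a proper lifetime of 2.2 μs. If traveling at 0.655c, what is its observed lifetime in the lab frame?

Proper lifetime τ₀ = 2.2 μs
γ = 1/√(1 - 0.655²) = 1.323
τ = γτ₀ = 1.323 × 2.2 μs = 2.911 μs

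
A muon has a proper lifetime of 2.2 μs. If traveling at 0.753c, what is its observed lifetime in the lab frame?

Proper lifetime τ₀ = 2.2 μs
γ = 1/√(1 - 0.753²) = 1.5197
τ = γτ₀ = 1.5197 × 2.2 μs = 3.343 μs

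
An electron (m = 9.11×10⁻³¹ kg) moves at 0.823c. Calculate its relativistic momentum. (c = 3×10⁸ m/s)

γ = 1/√(1 - 0.823²) = 1.7604
v = 0.823 × 3×10⁸ = 2.469×10⁸ m/s
p = γmv = 1.7604 × 9.11×10⁻³¹ × 2.469×10⁸ = 3.960×10⁻²² kg·m/s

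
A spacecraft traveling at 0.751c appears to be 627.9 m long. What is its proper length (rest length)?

Contracted length L = 627.9 m
γ = 1/√(1 - 0.751²) = 1.51446
L₀ = γL = 1.51446 × 627.9 = 950.9 m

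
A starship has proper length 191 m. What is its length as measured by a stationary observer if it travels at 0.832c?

Proper length L₀ = 191 m
γ = 1/√(1 - 0.832²) = 1.8025
L = L₀/γ = 191/1.8025 = 106.0 m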